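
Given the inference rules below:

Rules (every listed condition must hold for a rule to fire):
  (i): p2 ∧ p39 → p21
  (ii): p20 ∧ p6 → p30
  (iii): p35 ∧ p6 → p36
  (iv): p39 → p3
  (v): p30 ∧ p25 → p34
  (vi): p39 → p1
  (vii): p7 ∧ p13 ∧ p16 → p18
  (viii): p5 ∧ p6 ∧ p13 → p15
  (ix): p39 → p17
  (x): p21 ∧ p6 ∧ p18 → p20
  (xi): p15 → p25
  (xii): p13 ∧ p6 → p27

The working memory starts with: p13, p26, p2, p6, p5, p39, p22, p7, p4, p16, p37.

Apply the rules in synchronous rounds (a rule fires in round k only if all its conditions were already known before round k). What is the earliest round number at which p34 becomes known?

4

Round 1 fires (i), (iv), (vi), (vii), (viii), (ix), (xii), giving p21, p3, p1, p18, p15, p17, p27.
Round 2 fires (x), (xi), giving p20, p25.
Round 3 fires (ii), giving p30.
Round 4 fires (v), giving p34.
p34 first appears in round 4.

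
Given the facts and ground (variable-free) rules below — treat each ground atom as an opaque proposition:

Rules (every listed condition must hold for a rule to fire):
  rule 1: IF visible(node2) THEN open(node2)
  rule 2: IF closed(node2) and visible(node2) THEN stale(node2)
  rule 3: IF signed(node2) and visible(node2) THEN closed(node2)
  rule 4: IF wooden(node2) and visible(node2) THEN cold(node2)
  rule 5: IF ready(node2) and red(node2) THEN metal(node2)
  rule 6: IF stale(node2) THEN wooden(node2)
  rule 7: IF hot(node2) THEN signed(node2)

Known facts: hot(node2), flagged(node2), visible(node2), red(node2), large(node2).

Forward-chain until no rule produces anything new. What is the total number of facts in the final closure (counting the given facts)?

Round 1: rule 1 [IF visible(node2) THEN open(node2)]; rule 7 [IF hot(node2) THEN signed(node2)]. Adds open(node2), signed(node2).
Round 2: rule 3 [IF signed(node2) and visible(node2) THEN closed(node2)]. Adds closed(node2).
Round 3: rule 2 [IF closed(node2) and visible(node2) THEN stale(node2)]. Adds stale(node2).
Round 4: rule 6 [IF stale(node2) THEN wooden(node2)]. Adds wooden(node2).
Round 5: rule 4 [IF wooden(node2) and visible(node2) THEN cold(node2)]. Adds cold(node2).
Closure: {closed(node2), cold(node2), flagged(node2), hot(node2), large(node2), open(node2), red(node2), signed(node2), stale(node2), visible(node2), wooden(node2)} — 11 facts.

11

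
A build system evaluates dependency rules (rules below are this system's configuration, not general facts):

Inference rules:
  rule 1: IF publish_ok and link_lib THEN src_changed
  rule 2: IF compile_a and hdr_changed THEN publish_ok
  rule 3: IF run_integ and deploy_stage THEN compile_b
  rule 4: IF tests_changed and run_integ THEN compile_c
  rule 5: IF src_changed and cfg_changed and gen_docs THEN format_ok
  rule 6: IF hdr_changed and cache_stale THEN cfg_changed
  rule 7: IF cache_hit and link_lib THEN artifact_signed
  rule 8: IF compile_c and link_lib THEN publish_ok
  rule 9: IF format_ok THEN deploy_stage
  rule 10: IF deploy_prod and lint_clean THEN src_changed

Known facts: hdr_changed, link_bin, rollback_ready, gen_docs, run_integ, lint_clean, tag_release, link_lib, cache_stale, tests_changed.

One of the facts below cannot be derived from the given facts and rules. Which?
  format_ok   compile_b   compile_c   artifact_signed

artifact_signed

Round 1 fires rule 4, rule 6, giving compile_c, cfg_changed.
Round 2 fires rule 8, giving publish_ok.
Round 3 fires rule 1, giving src_changed.
Round 4 fires rule 5, giving format_ok.
Round 5 fires rule 9, giving deploy_stage.
Round 6 fires rule 3, giving compile_b.
Derived: compile_c (round 1), compile_b (round 6), format_ok (round 4). artifact_signed never appears in any round.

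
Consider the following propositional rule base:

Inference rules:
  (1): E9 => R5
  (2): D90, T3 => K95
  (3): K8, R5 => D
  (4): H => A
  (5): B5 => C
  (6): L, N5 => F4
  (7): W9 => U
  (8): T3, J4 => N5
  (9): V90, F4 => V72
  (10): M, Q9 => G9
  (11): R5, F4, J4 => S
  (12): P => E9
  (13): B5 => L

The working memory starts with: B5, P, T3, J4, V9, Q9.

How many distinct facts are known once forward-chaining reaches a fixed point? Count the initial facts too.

Round 1: (5) [B5 => C]; (8) [T3, J4 => N5]; (12) [P => E9]; (13) [B5 => L]. New: C, N5, E9, L.
Round 2: (1) [E9 => R5]; (6) [L, N5 => F4]. New: R5, F4.
Round 3: (11) [R5, F4, J4 => S]. New: S.
Closure: {B5, C, E9, F4, J4, L, N5, P, Q9, R5, S, T3, V9} — 13 facts.

13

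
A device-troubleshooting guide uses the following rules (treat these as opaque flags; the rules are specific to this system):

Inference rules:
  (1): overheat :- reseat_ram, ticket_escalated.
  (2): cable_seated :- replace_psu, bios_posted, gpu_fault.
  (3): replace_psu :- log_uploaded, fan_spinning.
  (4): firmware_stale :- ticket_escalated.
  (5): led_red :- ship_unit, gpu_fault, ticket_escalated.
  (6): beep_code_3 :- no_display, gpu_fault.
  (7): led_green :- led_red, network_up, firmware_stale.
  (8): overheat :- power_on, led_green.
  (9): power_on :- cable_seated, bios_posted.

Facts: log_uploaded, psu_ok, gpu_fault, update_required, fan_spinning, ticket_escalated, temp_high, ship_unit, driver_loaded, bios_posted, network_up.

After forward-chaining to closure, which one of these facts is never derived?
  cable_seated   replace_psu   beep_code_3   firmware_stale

Round 1 fires (3), (4), (5), giving replace_psu, firmware_stale, led_red.
Round 2 fires (2), (7), giving cable_seated, led_green.
Round 3 fires (9), giving power_on.
Round 4 fires (8), giving overheat.
Derived: cable_seated (round 2), replace_psu (round 1), firmware_stale (round 1). beep_code_3 never appears in any round.

beep_code_3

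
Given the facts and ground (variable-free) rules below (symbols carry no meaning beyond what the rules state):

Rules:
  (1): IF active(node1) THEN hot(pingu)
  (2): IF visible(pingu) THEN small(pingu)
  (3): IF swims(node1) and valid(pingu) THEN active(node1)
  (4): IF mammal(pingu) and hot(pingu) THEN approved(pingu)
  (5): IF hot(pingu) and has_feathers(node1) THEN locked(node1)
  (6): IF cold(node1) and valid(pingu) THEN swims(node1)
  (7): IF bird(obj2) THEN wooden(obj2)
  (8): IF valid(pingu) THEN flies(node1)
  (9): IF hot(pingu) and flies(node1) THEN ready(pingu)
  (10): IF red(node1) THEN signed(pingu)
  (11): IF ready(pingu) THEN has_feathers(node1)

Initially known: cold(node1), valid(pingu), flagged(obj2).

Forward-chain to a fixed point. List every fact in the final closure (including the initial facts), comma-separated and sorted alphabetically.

active(node1), cold(node1), flagged(obj2), flies(node1), has_feathers(node1), hot(pingu), locked(node1), ready(pingu), swims(node1), valid(pingu)

Round 1 — (6), (8), derive swims(node1), flies(node1).
Round 2 — (3), derive active(node1).
Round 3 — (1), derive hot(pingu).
Round 4 — (9), derive ready(pingu).
Round 5 — (11), derive has_feathers(node1).
Round 6 — (5), derive locked(node1).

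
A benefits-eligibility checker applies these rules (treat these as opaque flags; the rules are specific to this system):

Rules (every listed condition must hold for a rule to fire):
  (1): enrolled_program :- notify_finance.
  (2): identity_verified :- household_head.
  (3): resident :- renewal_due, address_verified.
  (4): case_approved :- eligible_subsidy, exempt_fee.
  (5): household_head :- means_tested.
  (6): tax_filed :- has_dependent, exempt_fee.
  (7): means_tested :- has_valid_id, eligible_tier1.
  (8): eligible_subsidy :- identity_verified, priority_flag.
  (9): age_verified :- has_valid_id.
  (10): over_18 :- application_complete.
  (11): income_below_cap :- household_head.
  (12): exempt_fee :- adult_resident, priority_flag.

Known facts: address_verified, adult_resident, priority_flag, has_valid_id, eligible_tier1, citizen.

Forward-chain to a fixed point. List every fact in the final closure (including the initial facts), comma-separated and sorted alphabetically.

address_verified, adult_resident, age_verified, case_approved, citizen, eligible_subsidy, eligible_tier1, exempt_fee, has_valid_id, household_head, identity_verified, income_below_cap, means_tested, priority_flag

Round 1 — (7), (9), (12), derive means_tested, age_verified, exempt_fee.
Round 2 — (5), derive household_head.
Round 3 — (2), (11), derive identity_verified, income_below_cap.
Round 4 — (8), derive eligible_subsidy.
Round 5 — (4), derive case_approved.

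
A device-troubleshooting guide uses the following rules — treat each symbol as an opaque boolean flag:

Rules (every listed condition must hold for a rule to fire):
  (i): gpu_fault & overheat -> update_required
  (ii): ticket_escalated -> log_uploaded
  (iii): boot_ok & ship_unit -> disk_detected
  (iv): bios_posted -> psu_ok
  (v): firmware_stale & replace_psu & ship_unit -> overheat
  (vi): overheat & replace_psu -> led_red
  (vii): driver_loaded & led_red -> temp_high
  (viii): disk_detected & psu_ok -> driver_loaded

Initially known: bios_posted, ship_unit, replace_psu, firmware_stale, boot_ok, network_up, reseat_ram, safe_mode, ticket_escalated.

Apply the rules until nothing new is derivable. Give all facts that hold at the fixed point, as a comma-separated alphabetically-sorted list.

Round 1: (ii) [ticket_escalated -> log_uploaded]; (iii) [boot_ok & ship_unit -> disk_detected]; (iv) [bios_posted -> psu_ok]; (v) [firmware_stale & replace_psu & ship_unit -> overheat]. Adds log_uploaded, disk_detected, psu_ok, overheat.
Round 2: (vi) [overheat & replace_psu -> led_red]; (viii) [disk_detected & psu_ok -> driver_loaded]. Adds led_red, driver_loaded.
Round 3: (vii) [driver_loaded & led_red -> temp_high]. Adds temp_high.

bios_posted, boot_ok, disk_detected, driver_loaded, firmware_stale, led_red, log_uploaded, network_up, overheat, psu_ok, replace_psu, reseat_ram, safe_mode, ship_unit, temp_high, ticket_escalated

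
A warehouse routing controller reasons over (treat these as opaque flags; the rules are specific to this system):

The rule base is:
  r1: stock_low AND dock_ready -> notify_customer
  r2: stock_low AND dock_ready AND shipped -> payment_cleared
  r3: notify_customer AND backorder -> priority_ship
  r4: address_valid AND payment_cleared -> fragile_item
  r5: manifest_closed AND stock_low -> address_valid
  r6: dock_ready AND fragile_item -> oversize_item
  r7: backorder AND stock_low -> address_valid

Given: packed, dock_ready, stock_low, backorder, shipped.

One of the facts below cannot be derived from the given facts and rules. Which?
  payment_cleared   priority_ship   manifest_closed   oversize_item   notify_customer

manifest_closed

Round 1 fires r1, r2, r7, giving notify_customer, payment_cleared, address_valid.
Round 2 fires r3, r4, giving priority_ship, fragile_item.
Round 3 fires r6, giving oversize_item.
Derived: oversize_item (round 3), priority_ship (round 2), notify_customer (round 1), payment_cleared (round 1). manifest_closed never appears in any round.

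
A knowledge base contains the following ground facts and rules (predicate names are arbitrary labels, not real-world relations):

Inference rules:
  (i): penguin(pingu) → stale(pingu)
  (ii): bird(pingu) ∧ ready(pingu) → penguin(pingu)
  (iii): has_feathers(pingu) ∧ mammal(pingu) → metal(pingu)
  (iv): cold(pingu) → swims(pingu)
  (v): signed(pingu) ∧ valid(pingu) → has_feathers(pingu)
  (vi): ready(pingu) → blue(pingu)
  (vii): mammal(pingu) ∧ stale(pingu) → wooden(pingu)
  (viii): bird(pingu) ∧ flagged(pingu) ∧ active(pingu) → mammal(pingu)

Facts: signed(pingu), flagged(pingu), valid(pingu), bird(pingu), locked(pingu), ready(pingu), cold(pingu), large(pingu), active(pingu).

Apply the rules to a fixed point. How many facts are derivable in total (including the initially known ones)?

Round 1 fires (ii), (iv), (v), (vi), (viii), giving penguin(pingu), swims(pingu), has_feathers(pingu), blue(pingu), mammal(pingu).
Round 2 fires (i), (iii), giving stale(pingu), metal(pingu).
Round 3 fires (vii), giving wooden(pingu).
Closure: {active(pingu), bird(pingu), blue(pingu), cold(pingu), flagged(pingu), has_feathers(pingu), large(pingu), locked(pingu), mammal(pingu), metal(pingu), penguin(pingu), ready(pingu), signed(pingu), stale(pingu), swims(pingu), valid(pingu), wooden(pingu)} — 17 facts.

17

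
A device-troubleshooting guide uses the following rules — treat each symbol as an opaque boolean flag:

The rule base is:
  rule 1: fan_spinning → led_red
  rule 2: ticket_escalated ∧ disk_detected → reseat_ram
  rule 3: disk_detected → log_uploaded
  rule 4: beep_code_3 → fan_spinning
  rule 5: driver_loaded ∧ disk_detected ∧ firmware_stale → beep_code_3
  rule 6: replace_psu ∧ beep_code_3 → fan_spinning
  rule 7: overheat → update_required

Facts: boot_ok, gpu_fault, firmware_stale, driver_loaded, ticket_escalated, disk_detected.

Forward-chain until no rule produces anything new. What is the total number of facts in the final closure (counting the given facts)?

Round 1 fires rule 2, rule 3, rule 5, giving reseat_ram, log_uploaded, beep_code_3.
Round 2 fires rule 4, giving fan_spinning.
Round 3 fires rule 1, giving led_red.
Closure: {beep_code_3, boot_ok, disk_detected, driver_loaded, fan_spinning, firmware_stale, gpu_fault, led_red, log_uploaded, reseat_ram, ticket_escalated} — 11 facts.

11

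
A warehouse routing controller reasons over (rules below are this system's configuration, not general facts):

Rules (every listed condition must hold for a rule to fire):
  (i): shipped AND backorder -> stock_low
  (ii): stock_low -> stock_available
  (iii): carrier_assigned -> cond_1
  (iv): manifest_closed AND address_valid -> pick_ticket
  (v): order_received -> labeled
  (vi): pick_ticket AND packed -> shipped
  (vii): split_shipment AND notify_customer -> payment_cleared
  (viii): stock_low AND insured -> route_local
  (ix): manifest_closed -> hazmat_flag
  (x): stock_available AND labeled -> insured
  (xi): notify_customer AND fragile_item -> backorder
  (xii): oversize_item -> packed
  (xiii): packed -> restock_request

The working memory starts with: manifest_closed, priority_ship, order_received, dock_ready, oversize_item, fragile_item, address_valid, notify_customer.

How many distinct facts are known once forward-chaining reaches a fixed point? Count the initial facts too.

19

Round 1: (iv) [manifest_closed AND address_valid -> pick_ticket]; (v) [order_received -> labeled]; (ix) [manifest_closed -> hazmat_flag]; (xi) [notify_customer AND fragile_item -> backorder]; (xii) [oversize_item -> packed]. New: pick_ticket, labeled, hazmat_flag, backorder, packed.
Round 2: (vi) [pick_ticket AND packed -> shipped]; (xiii) [packed -> restock_request]. New: shipped, restock_request.
Round 3: (i) [shipped AND backorder -> stock_low]. New: stock_low.
Round 4: (ii) [stock_low -> stock_available]. New: stock_available.
Round 5: (x) [stock_available AND labeled -> insured]. New: insured.
Round 6: (viii) [stock_low AND insured -> route_local]. New: route_local.
Closure: {address_valid, backorder, dock_ready, fragile_item, hazmat_flag, insured, labeled, manifest_closed, notify_customer, order_received, oversize_item, packed, pick_ticket, priority_ship, restock_request, route_local, shipped, stock_available, stock_low} — 19 facts.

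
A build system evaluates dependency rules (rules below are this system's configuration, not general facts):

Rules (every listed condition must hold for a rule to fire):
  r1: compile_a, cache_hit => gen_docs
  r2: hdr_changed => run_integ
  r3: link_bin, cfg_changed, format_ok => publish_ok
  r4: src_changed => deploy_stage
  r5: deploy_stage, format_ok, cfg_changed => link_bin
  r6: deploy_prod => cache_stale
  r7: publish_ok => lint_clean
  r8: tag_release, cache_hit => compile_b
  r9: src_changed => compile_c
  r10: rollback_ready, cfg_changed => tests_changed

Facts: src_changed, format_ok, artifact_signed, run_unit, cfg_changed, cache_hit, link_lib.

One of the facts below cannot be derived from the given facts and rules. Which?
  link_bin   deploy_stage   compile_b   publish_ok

compile_b

Round 1 — r4, r9, derive deploy_stage, compile_c.
Round 2 — r5, derive link_bin.
Round 3 — r3, derive publish_ok.
Round 4 — r7, derive lint_clean.
Derived: publish_ok (round 3), deploy_stage (round 1), link_bin (round 2). compile_b never appears in any round.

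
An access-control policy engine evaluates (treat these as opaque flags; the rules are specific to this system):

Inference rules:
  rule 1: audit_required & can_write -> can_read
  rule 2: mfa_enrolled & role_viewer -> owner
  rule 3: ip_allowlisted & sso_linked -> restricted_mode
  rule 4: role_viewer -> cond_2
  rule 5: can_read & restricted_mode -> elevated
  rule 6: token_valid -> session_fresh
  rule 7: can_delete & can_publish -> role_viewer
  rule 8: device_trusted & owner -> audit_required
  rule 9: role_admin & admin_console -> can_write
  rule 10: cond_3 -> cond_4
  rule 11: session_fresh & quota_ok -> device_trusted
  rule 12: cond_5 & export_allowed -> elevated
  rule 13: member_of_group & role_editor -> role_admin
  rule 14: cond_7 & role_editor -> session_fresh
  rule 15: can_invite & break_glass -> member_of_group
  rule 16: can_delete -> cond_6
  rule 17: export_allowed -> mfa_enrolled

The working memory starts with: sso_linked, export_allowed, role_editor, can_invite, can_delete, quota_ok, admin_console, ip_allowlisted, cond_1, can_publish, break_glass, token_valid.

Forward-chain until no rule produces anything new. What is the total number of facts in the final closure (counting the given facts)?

26

Round 1 — rule 3, rule 6, rule 7, rule 15, rule 16, rule 17, derive restricted_mode, session_fresh, role_viewer, member_of_group, cond_6, mfa_enrolled.
Round 2 — rule 2, rule 4, rule 11, rule 13, derive owner, cond_2, device_trusted, role_admin.
Round 3 — rule 8, rule 9, derive audit_required, can_write.
Round 4 — rule 1, derive can_read.
Round 5 — rule 5, derive elevated.
Closure: {admin_console, audit_required, break_glass, can_delete, can_invite, can_publish, can_read, can_write, cond_1, cond_2, cond_6, device_trusted, elevated, export_allowed, ip_allowlisted, member_of_group, mfa_enrolled, owner, quota_ok, restricted_mode, role_admin, role_editor, role_viewer, session_fresh, sso_linked, token_valid} — 26 facts.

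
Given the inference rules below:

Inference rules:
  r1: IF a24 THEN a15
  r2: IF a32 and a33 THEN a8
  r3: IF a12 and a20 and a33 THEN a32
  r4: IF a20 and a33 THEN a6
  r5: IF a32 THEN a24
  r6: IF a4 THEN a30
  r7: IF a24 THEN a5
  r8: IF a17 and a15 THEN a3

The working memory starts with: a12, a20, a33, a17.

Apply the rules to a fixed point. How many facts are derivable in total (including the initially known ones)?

Round 1 fires r3, r4, giving a32, a6.
Round 2 fires r2, r5, giving a8, a24.
Round 3 fires r1, r7, giving a15, a5.
Round 4 fires r8, giving a3.
Closure: {a12, a15, a17, a20, a24, a3, a32, a33, a5, a6, a8} — 11 facts.

11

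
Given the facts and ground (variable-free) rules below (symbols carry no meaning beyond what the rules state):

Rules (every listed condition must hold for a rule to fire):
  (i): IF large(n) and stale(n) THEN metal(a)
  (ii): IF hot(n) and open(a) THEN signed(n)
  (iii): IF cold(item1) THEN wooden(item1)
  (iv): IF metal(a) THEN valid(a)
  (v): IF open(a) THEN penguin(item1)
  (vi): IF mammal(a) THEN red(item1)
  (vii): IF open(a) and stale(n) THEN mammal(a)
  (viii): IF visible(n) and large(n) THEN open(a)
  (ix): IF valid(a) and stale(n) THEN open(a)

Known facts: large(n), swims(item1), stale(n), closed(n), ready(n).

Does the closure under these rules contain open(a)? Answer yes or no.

yes

Round 1: (i) [IF large(n) and stale(n) THEN metal(a)]. Adds metal(a).
Round 2: (iv) [IF metal(a) THEN valid(a)]. Adds valid(a).
Round 3: (ix) [IF valid(a) and stale(n) THEN open(a)]. Adds open(a).
Round 4: (v) [IF open(a) THEN penguin(item1)]; (vii) [IF open(a) and stale(n) THEN mammal(a)]. Adds penguin(item1), mammal(a).
Round 5: (vi) [IF mammal(a) THEN red(item1)]. Adds red(item1).
open(a) appears in round 3, so it is derivable.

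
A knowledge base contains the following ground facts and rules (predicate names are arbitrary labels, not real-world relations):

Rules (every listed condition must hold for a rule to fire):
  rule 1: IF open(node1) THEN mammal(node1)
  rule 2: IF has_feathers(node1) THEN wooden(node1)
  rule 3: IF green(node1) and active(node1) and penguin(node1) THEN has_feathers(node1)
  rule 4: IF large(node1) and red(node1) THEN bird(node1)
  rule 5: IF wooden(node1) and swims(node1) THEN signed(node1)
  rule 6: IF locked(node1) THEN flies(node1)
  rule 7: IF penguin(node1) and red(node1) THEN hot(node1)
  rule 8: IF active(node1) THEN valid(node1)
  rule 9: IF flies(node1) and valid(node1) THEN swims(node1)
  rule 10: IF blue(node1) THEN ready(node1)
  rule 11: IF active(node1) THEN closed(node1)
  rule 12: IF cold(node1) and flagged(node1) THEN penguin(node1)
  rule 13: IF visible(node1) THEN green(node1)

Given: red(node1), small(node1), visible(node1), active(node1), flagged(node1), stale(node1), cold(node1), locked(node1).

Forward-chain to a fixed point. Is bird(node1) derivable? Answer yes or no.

no

Round 1 — rule 6, rule 8, rule 11, rule 12, rule 13, derive flies(node1), valid(node1), closed(node1), penguin(node1), green(node1).
Round 2 — rule 3, rule 7, rule 9, derive has_feathers(node1), hot(node1), swims(node1).
Round 3 — rule 2, derive wooden(node1).
Round 4 — rule 5, derive signed(node1).
Fixed point reached. bird(node1) is concluded only by rule 4; rule 4 needs large(node1) (never derived).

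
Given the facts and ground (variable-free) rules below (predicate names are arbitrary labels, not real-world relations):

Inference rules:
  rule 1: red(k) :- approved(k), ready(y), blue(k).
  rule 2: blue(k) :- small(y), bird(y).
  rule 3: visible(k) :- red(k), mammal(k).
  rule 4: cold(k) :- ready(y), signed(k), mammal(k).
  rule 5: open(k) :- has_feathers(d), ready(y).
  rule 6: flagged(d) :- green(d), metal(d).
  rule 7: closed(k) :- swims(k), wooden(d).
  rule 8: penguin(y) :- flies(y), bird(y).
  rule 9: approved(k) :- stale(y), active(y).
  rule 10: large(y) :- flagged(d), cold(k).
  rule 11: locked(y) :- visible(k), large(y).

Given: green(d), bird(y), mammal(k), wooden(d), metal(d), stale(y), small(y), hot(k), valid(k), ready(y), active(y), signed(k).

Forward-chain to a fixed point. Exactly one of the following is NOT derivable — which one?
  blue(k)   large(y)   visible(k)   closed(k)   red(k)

closed(k)

[1] rule 2 [blue(k) :- small(y), bird(y).]; rule 4 [cold(k) :- ready(y), signed(k), mammal(k).]; rule 6 [flagged(d) :- green(d), metal(d).]; rule 9 [approved(k) :- stale(y), active(y).]. ⇒ new: blue(k), cold(k), flagged(d), approved(k).
[2] rule 1 [red(k) :- approved(k), ready(y), blue(k).]; rule 10 [large(y) :- flagged(d), cold(k).]. ⇒ new: red(k), large(y).
[3] rule 3 [visible(k) :- red(k), mammal(k).]. ⇒ new: visible(k).
[4] rule 11 [locked(y) :- visible(k), large(y).]. ⇒ new: locked(y).
Derived: red(k) (round 2), visible(k) (round 3), blue(k) (round 1), large(y) (round 2). closed(k) never appears in any round.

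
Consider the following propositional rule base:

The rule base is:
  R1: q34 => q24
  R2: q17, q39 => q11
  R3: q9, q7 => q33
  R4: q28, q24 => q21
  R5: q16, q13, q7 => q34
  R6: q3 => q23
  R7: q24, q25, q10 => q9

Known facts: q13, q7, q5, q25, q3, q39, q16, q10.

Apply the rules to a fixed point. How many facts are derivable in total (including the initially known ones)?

13

Round 1 fires R5, R6, giving q34, q23.
Round 2 fires R1, giving q24.
Round 3 fires R7, giving q9.
Round 4 fires R3, giving q33.
Closure: {q10, q13, q16, q23, q24, q25, q3, q33, q34, q39, q5, q7, q9} — 13 facts.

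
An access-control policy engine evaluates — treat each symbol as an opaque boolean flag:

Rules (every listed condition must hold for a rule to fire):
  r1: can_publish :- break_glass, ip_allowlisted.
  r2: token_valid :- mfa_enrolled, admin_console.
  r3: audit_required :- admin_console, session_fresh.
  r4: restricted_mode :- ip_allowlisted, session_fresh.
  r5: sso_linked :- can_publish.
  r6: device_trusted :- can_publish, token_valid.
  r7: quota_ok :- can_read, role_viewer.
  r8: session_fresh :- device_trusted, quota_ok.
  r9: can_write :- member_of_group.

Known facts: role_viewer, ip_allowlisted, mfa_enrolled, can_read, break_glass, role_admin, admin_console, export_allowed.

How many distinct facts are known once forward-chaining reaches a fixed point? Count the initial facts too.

Round 1: r1 [can_publish :- break_glass, ip_allowlisted.]; r2 [token_valid :- mfa_enrolled, admin_console.]; r7 [quota_ok :- can_read, role_viewer.]. Adds can_publish, token_valid, quota_ok.
Round 2: r5 [sso_linked :- can_publish.]; r6 [device_trusted :- can_publish, token_valid.]. Adds sso_linked, device_trusted.
Round 3: r8 [session_fresh :- device_trusted, quota_ok.]. Adds session_fresh.
Round 4: r3 [audit_required :- admin_console, session_fresh.]; r4 [restricted_mode :- ip_allowlisted, session_fresh.]. Adds audit_required, restricted_mode.
Closure: {admin_console, audit_required, break_glass, can_publish, can_read, device_trusted, export_allowed, ip_allowlisted, mfa_enrolled, quota_ok, restricted_mode, role_admin, role_viewer, session_fresh, sso_linked, token_valid} — 16 facts.

16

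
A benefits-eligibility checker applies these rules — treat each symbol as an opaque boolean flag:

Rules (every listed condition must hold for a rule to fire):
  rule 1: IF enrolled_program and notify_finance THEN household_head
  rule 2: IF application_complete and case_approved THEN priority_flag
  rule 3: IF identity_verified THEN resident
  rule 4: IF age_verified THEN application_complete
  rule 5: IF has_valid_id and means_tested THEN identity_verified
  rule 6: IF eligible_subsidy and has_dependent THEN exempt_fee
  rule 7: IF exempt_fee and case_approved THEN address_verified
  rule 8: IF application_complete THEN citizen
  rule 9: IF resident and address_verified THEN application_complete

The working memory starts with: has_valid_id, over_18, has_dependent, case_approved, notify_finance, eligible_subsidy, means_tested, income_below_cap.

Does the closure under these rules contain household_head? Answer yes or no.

Round 1: rule 5 [IF has_valid_id and means_tested THEN identity_verified]; rule 6 [IF eligible_subsidy and has_dependent THEN exempt_fee]. New: identity_verified, exempt_fee.
Round 2: rule 3 [IF identity_verified THEN resident]; rule 7 [IF exempt_fee and case_approved THEN address_verified]. New: resident, address_verified.
Round 3: rule 9 [IF resident and address_verified THEN application_complete]. New: application_complete.
Round 4: rule 2 [IF application_complete and case_approved THEN priority_flag]; rule 8 [IF application_complete THEN citizen]. New: priority_flag, citizen.
Fixed point reached. household_head is concluded only by rule 1; rule 1 needs enrolled_program (never derived).

no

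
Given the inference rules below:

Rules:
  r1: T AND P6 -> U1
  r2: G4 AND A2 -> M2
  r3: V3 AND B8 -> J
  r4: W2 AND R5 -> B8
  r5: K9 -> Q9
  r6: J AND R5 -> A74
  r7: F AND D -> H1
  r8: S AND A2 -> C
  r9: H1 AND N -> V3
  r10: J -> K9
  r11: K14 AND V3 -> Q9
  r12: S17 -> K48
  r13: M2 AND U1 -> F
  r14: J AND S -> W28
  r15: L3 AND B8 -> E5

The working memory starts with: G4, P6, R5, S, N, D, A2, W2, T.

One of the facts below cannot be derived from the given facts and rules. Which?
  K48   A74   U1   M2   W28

Round 1: r1 [T AND P6 -> U1]; r2 [G4 AND A2 -> M2]; r4 [W2 AND R5 -> B8]; r8 [S AND A2 -> C]. Adds U1, M2, B8, C.
Round 2: r13 [M2 AND U1 -> F]. Adds F.
Round 3: r7 [F AND D -> H1]. Adds H1.
Round 4: r9 [H1 AND N -> V3]. Adds V3.
Round 5: r3 [V3 AND B8 -> J]. Adds J.
Round 6: r6 [J AND R5 -> A74]; r10 [J -> K9]; r14 [J AND S -> W28]. Adds A74, K9, W28.
Round 7: r5 [K9 -> Q9]. Adds Q9.
Derived: W28 (round 6), U1 (round 1), A74 (round 6), M2 (round 1). K48 never appears in any round.

K48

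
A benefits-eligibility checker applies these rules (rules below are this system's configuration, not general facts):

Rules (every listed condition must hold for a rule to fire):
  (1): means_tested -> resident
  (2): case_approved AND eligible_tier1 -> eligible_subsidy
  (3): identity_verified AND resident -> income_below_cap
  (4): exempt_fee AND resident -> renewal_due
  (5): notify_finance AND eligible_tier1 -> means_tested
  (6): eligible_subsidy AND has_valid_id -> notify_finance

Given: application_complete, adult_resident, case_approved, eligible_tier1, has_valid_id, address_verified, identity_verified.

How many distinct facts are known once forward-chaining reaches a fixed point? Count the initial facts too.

12

Round 1: (2) [case_approved AND eligible_tier1 -> eligible_subsidy]. New: eligible_subsidy.
Round 2: (6) [eligible_subsidy AND has_valid_id -> notify_finance]. New: notify_finance.
Round 3: (5) [notify_finance AND eligible_tier1 -> means_tested]. New: means_tested.
Round 4: (1) [means_tested -> resident]. New: resident.
Round 5: (3) [identity_verified AND resident -> income_below_cap]. New: income_below_cap.
Closure: {address_verified, adult_resident, application_complete, case_approved, eligible_subsidy, eligible_tier1, has_valid_id, identity_verified, income_below_cap, means_tested, notify_finance, resident} — 12 facts.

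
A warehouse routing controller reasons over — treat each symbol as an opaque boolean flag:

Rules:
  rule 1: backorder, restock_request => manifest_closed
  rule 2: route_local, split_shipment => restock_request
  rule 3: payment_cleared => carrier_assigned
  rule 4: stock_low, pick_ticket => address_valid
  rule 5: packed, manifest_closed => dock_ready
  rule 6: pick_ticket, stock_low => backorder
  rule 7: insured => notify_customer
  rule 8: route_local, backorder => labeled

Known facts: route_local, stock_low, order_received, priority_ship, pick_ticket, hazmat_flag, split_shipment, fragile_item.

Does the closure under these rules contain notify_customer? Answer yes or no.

Round 1: rule 2 [route_local, split_shipment => restock_request]; rule 4 [stock_low, pick_ticket => address_valid]; rule 6 [pick_ticket, stock_low => backorder]. New: restock_request, address_valid, backorder.
Round 2: rule 1 [backorder, restock_request => manifest_closed]; rule 8 [route_local, backorder => labeled]. New: manifest_closed, labeled.
Fixed point reached. notify_customer is concluded only by rule 7; rule 7 needs insured (never derived).

no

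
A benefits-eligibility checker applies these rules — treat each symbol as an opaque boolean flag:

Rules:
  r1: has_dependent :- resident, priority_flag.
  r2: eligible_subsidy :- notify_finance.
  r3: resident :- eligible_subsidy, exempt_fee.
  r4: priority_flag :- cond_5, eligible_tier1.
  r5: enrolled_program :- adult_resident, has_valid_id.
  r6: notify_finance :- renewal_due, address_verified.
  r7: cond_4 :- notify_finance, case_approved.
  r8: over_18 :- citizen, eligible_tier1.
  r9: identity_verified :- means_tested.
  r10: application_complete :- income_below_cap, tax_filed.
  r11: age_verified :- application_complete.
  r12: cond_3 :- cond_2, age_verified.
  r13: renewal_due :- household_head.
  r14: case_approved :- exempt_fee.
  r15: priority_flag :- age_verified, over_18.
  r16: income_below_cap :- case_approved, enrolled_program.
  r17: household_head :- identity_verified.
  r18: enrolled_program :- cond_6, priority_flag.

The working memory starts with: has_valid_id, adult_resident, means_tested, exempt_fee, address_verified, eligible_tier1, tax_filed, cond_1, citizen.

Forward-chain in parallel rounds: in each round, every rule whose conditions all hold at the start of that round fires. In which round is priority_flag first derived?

5

Round 1 — r5, r8, r9, r14, derive enrolled_program, over_18, identity_verified, case_approved.
Round 2 — r16, r17, derive income_below_cap, household_head.
Round 3 — r10, r13, derive application_complete, renewal_due.
Round 4 — r6, r11, derive notify_finance, age_verified.
Round 5 — r2, r7, r15, derive eligible_subsidy, cond_4, priority_flag.
priority_flag first appears in round 5.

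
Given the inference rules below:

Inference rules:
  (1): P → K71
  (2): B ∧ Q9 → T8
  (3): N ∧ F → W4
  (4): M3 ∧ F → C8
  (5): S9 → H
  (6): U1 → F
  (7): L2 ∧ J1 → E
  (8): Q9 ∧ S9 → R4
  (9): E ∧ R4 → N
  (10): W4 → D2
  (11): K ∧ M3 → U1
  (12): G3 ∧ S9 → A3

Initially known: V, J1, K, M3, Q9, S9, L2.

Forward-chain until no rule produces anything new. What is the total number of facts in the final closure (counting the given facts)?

[1] (5) [S9 → H]; (7) [L2 ∧ J1 → E]; (8) [Q9 ∧ S9 → R4]; (11) [K ∧ M3 → U1]. ⇒ new: H, E, R4, U1.
[2] (6) [U1 → F]; (9) [E ∧ R4 → N]. ⇒ new: F, N.
[3] (3) [N ∧ F → W4]; (4) [M3 ∧ F → C8]. ⇒ new: W4, C8.
[4] (10) [W4 → D2]. ⇒ new: D2.
Closure: {C8, D2, E, F, H, J1, K, L2, M3, N, Q9, R4, S9, U1, V, W4} — 16 facts.

16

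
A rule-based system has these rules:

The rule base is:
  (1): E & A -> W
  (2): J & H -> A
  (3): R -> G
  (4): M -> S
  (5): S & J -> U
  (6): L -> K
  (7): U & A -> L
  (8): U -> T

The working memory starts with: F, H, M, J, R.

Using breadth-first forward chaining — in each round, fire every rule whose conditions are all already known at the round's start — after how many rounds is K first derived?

Round 1 — (2), (3), (4), derive A, G, S.
Round 2 — (5), derive U.
Round 3 — (7), (8), derive L, T.
Round 4 — (6), derive K.
K first appears in round 4.

4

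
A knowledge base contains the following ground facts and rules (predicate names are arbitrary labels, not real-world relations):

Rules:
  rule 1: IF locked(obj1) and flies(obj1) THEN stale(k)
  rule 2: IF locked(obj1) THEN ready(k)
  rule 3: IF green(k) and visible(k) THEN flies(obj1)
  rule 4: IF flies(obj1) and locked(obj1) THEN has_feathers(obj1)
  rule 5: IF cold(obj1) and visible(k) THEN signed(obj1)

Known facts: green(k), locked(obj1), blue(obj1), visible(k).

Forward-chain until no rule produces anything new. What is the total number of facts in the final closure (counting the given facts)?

Round 1 — rule 2, rule 3, derive ready(k), flies(obj1).
Round 2 — rule 1, rule 4, derive stale(k), has_feathers(obj1).
Closure: {blue(obj1), flies(obj1), green(k), has_feathers(obj1), locked(obj1), ready(k), stale(k), visible(k)} — 8 facts.

8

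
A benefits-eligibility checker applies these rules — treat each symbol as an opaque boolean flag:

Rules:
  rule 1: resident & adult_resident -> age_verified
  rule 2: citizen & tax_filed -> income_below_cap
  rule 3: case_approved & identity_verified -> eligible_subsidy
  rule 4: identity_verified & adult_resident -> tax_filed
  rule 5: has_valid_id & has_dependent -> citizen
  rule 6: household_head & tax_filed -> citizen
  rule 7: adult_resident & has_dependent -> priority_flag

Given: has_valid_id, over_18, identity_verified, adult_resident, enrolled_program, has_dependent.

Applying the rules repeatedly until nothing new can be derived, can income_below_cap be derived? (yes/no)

Round 1: rule 4 [identity_verified & adult_resident -> tax_filed]; rule 5 [has_valid_id & has_dependent -> citizen]; rule 7 [adult_resident & has_dependent -> priority_flag]. New: tax_filed, citizen, priority_flag.
Round 2: rule 2 [citizen & tax_filed -> income_below_cap]. New: income_below_cap.
income_below_cap appears in round 2, so it is derivable.

yes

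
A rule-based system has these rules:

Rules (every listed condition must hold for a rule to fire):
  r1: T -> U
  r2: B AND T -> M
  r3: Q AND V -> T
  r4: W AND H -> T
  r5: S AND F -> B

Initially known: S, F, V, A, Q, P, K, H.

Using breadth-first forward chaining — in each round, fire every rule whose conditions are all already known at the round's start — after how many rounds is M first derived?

2

Round 1 — r3, r5, derive T, B.
Round 2 — r1, r2, derive U, M.
M first appears in round 2.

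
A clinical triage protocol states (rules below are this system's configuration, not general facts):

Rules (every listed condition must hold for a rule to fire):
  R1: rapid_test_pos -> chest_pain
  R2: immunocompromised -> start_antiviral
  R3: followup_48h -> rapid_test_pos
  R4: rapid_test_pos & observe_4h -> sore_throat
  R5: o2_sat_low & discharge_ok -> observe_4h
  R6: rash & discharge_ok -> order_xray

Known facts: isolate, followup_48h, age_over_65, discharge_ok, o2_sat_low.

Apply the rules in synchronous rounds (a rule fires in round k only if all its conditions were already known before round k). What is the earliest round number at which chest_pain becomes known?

Round 1: R3 [followup_48h -> rapid_test_pos]; R5 [o2_sat_low & discharge_ok -> observe_4h]. Adds rapid_test_pos, observe_4h.
Round 2: R1 [rapid_test_pos -> chest_pain]; R4 [rapid_test_pos & observe_4h -> sore_throat]. Adds chest_pain, sore_throat.
chest_pain first appears in round 2.

2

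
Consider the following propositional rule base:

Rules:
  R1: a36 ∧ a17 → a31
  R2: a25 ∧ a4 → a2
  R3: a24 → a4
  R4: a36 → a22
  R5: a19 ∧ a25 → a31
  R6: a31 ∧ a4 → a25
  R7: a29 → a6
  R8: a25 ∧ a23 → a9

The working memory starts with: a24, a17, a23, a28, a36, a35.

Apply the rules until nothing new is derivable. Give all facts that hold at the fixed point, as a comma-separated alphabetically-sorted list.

Round 1 — R1, R3, R4, derive a31, a4, a22.
Round 2 — R6, derive a25.
Round 3 — R2, R8, derive a2, a9.

a17, a2, a22, a23, a24, a25, a28, a31, a35, a36, a4, a9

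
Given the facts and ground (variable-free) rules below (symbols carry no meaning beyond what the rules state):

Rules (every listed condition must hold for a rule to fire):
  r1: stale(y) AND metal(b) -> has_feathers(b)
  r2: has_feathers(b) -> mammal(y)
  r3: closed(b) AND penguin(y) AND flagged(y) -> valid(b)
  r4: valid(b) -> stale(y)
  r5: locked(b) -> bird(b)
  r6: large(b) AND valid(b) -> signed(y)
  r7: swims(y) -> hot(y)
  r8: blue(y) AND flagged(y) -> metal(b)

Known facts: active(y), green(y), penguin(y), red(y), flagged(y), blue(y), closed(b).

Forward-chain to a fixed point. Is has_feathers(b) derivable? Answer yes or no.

Round 1 — r3, r8, derive valid(b), metal(b).
Round 2 — r4, derive stale(y).
Round 3 — r1, derive has_feathers(b).
Round 4 — r2, derive mammal(y).
has_feathers(b) appears in round 3, so it is derivable.

yes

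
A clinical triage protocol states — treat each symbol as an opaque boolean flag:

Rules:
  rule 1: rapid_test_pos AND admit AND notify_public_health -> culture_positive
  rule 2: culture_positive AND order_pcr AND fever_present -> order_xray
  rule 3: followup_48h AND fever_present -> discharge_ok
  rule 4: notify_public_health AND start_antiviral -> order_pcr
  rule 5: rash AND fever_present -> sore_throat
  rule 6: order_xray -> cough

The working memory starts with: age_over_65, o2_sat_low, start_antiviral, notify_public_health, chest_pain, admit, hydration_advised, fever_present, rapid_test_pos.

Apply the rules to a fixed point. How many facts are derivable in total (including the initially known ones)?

13

Round 1 — rule 1, rule 4, derive culture_positive, order_pcr.
Round 2 — rule 2, derive order_xray.
Round 3 — rule 6, derive cough.
Closure: {admit, age_over_65, chest_pain, cough, culture_positive, fever_present, hydration_advised, notify_public_health, o2_sat_low, order_pcr, order_xray, rapid_test_pos, start_antiviral} — 13 facts.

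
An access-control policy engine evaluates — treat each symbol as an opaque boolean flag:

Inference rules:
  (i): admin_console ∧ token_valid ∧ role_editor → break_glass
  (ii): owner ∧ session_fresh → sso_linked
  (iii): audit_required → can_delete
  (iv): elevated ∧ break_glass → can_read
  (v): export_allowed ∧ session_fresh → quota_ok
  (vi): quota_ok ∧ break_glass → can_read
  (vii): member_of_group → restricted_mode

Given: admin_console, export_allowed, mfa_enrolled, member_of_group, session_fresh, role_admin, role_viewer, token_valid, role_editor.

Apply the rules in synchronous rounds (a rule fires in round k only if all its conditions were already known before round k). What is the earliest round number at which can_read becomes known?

2

Round 1 fires (i), (v), (vii), giving break_glass, quota_ok, restricted_mode.
Round 2 fires (vi), giving can_read.
can_read first appears in round 2.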